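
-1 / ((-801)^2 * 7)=-1/4491207 = 0.00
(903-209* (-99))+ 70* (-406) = -6826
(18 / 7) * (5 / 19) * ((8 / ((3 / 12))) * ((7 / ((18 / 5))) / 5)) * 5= 800/19 = 42.11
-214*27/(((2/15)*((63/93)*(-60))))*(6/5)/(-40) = -89559/2800 = -31.99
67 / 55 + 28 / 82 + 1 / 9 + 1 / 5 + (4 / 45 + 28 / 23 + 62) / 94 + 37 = 289185551/7312965 = 39.54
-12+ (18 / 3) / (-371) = -4458/371 = -12.02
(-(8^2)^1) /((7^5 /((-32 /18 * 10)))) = 10240/151263 = 0.07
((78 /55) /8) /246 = 13/18040 = 0.00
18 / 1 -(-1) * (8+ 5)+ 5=36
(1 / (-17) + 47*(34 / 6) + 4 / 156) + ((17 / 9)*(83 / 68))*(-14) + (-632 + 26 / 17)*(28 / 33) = -13167761/43758 = -300.92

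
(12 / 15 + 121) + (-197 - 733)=-4041/5 = -808.20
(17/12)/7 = 17/84 = 0.20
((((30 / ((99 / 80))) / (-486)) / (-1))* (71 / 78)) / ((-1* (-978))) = 7100/152930349 = 0.00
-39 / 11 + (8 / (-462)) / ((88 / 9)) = -6009/1694 = -3.55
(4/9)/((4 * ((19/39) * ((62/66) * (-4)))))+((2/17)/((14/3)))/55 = -928867/15420020 = -0.06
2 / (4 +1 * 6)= 1/5 = 0.20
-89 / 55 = -1.62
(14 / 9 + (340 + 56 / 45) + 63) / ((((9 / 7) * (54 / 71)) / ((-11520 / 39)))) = -129076864/1053 = -122580.12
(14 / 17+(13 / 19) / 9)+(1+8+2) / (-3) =-8044/2907 = -2.77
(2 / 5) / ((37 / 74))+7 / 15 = 19/15 = 1.27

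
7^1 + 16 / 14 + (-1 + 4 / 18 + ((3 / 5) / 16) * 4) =9469/1260 = 7.52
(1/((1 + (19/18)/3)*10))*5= 27/73 = 0.37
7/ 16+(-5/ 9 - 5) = -737/144 = -5.12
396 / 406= 198/203 = 0.98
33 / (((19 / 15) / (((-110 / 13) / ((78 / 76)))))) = -36300/169 = -214.79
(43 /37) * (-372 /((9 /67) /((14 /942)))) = -2500708/52281 = -47.83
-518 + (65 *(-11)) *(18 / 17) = -21676/17 = -1275.06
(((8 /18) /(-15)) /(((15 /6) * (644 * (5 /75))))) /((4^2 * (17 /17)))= -1/57960 = 0.00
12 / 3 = 4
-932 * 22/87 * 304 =-6233216/87 = -71646.16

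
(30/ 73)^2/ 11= 900/58619 = 0.02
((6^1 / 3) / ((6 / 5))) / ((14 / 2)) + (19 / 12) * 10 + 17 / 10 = 622/35 = 17.77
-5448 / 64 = -681/8 = -85.12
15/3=5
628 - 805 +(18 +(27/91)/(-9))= -14472/91 = -159.03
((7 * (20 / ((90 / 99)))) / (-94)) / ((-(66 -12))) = 0.03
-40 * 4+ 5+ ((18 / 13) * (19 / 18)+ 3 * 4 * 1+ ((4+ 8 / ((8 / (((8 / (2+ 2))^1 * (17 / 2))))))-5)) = -1632/13 = -125.54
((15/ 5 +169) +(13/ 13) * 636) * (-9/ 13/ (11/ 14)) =-101808/143 = -711.94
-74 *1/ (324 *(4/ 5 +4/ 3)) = -185/1728 = -0.11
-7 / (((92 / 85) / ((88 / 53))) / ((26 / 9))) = -340340/10971 = -31.02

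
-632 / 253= -2.50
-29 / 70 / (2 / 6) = -87/70 = -1.24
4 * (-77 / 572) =-7/13 = -0.54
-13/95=-0.14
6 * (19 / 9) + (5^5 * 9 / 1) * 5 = 421913/3 = 140637.67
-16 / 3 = -5.33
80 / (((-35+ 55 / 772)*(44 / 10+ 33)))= -61760/1008491 = -0.06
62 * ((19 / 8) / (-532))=-31/112 = -0.28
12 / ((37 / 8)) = 2.59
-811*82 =-66502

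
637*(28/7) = 2548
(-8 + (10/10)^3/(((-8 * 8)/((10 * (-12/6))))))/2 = -123/32 = -3.84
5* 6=30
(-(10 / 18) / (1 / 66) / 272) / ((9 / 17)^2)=-935/1944 = -0.48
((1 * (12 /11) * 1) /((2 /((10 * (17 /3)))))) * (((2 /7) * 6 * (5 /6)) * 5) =17000/77 = 220.78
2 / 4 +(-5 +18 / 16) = -27/8 = -3.38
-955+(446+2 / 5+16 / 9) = -22807/45 = -506.82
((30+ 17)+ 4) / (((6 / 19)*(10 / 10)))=161.50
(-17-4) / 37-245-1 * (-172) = -73.57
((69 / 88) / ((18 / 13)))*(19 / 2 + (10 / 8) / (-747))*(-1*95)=-806162305/1577664 = -510.98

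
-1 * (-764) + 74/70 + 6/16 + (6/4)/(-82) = 8786951/11480 = 765.41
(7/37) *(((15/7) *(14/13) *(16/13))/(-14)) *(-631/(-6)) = -25240/6253 = -4.04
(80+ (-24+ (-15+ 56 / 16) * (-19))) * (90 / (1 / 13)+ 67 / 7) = 4533093/14 = 323792.36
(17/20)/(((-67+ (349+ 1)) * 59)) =17/333940 = 0.00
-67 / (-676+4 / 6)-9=-18033/2026 = -8.90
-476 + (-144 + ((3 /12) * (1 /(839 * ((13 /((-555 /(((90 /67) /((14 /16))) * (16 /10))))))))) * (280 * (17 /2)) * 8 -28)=-390876503/523536 = -746.61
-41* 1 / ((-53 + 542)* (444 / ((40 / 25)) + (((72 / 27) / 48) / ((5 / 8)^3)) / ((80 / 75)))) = -2050/6790091 = 0.00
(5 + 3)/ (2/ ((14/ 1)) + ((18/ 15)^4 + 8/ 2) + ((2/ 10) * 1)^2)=8750/6843 = 1.28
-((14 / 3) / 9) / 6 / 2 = -7/162 = -0.04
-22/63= -0.35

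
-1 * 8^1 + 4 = -4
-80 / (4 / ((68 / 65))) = -272/13 = -20.92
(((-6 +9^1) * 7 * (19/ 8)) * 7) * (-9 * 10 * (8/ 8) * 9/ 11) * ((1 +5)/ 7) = -484785/22 = -22035.68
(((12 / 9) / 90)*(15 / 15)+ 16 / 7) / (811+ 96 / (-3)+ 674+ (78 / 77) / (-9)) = 23914/15102765 = 0.00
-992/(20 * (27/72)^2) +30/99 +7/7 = -173947/495 = -351.41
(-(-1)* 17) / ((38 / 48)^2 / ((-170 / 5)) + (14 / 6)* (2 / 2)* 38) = 332928/1736087 = 0.19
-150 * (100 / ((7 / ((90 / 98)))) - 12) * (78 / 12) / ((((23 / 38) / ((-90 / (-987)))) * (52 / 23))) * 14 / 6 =-2736000/16121 = -169.72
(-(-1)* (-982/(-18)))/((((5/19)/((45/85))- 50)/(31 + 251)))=-2630778/8465 = -310.78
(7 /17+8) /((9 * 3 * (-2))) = -143/918 = -0.16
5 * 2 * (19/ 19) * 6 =60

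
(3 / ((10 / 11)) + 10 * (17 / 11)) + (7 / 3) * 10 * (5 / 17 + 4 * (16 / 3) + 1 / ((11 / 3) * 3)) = 8844439/16830 = 525.52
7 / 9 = 0.78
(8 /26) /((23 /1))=4/299 = 0.01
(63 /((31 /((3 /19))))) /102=63/20026 = 0.00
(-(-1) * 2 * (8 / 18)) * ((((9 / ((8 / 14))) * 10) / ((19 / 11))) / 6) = 13.51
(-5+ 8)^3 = 27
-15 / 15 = -1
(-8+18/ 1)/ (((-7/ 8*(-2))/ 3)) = 120/7 = 17.14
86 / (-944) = -43/472 = -0.09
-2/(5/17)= -34/5 = -6.80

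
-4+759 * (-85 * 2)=-129034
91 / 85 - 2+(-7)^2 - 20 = 2386/85 = 28.07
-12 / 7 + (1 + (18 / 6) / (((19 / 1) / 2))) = -53/133 = -0.40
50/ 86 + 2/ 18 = 268/387 = 0.69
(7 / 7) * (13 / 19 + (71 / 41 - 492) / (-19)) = 1086/41 = 26.49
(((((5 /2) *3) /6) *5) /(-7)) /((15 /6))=-0.36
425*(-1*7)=-2975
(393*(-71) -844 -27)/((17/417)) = -11998758/17 = -705809.29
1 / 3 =0.33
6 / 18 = 1/3 = 0.33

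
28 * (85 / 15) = 158.67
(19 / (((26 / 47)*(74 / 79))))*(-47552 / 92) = -209665684/11063 = -18951.97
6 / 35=0.17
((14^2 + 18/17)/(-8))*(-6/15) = 335/34 = 9.85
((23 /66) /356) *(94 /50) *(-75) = -1081/7832 = -0.14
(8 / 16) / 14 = 1/28 = 0.04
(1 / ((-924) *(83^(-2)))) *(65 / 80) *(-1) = 89557/14784 = 6.06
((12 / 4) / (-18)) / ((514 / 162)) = -27/514 = -0.05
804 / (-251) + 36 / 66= -7338/2761 = -2.66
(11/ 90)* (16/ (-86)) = -44/1935 = -0.02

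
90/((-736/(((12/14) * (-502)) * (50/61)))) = 847125/19642 = 43.13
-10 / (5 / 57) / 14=-57/7 = -8.14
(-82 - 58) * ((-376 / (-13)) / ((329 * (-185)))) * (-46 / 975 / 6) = -736/1406925 = 0.00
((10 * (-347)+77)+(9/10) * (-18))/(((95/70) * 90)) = -13258/475 = -27.91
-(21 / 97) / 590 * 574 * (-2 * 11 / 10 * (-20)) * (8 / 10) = -1060752/143075 = -7.41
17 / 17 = 1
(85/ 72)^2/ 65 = 1445/67392 = 0.02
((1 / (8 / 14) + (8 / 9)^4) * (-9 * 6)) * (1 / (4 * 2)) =-62311/3888 = -16.03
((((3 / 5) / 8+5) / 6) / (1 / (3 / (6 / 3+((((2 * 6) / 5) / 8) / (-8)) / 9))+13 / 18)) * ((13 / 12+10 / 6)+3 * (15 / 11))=61103/14652 = 4.17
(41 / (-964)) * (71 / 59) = -2911/56876 = -0.05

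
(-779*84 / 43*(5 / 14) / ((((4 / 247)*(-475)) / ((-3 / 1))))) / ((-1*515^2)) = 91143/114046750 = 0.00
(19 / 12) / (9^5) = 19/708588 = 0.00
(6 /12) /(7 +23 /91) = 91/1320 = 0.07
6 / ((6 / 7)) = 7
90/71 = 1.27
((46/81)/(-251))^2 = 2116/413349561 = 0.00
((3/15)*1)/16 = 1/80 = 0.01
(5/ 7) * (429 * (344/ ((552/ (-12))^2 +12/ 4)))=56760/1141 = 49.75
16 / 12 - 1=1/3 = 0.33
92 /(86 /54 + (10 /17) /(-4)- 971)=-84456/890051 = -0.09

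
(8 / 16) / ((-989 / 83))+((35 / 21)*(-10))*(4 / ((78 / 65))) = -989747/17802 = -55.60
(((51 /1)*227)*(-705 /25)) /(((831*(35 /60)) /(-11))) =71823708/9695 = 7408.32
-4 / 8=-1/2 = -0.50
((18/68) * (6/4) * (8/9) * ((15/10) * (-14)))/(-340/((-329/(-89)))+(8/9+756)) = -0.01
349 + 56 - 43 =362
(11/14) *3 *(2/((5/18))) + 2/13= 7792/455 = 17.13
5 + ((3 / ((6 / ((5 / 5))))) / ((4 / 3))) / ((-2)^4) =5.02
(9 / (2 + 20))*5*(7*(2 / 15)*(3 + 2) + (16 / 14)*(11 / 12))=900/77 = 11.69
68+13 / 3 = 217/3 = 72.33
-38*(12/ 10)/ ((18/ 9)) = -114/5 = -22.80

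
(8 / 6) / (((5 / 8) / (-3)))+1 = -27/5 = -5.40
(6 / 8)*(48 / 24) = 3/2 = 1.50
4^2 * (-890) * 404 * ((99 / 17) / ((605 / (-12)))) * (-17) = -124263936/11 = -11296721.45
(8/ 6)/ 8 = 1/6 = 0.17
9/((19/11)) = 99/19 = 5.21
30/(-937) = -30/937 = -0.03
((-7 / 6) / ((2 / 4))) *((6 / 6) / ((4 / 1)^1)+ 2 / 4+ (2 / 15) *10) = -175/36 = -4.86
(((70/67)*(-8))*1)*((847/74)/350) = -3388/12395 = -0.27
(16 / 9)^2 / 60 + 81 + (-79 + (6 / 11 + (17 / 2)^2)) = 74.85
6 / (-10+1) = -2/3 = -0.67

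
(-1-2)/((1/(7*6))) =-126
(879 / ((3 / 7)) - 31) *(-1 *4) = -8080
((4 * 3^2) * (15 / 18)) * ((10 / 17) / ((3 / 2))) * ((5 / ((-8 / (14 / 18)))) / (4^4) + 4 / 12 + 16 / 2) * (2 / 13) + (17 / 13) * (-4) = 2507413/254592 = 9.85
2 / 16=1/8 = 0.12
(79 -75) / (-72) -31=-559/18 = -31.06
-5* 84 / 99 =-140/33 = -4.24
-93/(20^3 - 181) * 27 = -2511/7819 = -0.32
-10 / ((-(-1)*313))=-10/313 = -0.03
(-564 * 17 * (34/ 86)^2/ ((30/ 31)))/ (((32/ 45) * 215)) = -64424169/6360560 = -10.13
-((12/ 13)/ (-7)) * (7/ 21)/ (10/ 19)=38/455 = 0.08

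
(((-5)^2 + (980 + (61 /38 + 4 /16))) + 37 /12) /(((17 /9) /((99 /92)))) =34194501/59432 = 575.36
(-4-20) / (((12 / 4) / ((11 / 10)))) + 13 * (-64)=-4204/5 = -840.80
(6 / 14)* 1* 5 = 15/7 = 2.14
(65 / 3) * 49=3185/3 = 1061.67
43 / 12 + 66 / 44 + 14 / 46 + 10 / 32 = 6293/1104 = 5.70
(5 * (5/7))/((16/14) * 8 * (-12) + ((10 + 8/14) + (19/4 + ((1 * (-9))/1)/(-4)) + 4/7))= -25/641 = -0.04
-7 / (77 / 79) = -79/11 = -7.18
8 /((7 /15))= 120/7 = 17.14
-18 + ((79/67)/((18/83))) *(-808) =-2659882/603 = -4411.08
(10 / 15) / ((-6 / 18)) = -2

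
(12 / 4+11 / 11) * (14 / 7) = 8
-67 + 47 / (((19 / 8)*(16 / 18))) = -850/19 = -44.74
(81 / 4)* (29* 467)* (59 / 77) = 64721997/308 = 210136.35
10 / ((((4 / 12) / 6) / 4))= 720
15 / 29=0.52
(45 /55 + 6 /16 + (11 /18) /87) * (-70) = -2894465/34452 = -84.01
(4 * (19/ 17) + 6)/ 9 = 178/153 = 1.16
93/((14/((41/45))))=6.05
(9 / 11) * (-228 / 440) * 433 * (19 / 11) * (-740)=312313374/1331 = 234645.66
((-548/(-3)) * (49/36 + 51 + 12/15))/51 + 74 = 1820443/6885 = 264.41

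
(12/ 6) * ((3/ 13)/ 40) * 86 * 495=12771/26 = 491.19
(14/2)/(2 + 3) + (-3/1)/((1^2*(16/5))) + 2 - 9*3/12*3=-343/80 = -4.29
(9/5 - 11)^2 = 2116/25 = 84.64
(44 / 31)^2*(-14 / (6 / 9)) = -40656/961 = -42.31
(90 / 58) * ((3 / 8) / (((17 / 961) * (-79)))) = -129735/311576 = -0.42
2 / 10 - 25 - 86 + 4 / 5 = -110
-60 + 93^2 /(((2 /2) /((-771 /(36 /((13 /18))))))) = -3212141/24 = -133839.21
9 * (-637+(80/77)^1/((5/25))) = -437841/77 = -5686.25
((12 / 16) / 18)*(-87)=-29/8 = -3.62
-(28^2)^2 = -614656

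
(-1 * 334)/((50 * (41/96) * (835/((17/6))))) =-0.05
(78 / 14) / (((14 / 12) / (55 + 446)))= 117234/49 = 2392.53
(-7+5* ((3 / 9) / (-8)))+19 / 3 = -0.88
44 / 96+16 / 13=527/312 = 1.69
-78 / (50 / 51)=-1989/25 = -79.56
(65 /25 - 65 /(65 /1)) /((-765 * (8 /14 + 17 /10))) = -112/121635 = 0.00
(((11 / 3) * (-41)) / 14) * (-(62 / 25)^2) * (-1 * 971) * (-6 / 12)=420842081/13125 = 32064.16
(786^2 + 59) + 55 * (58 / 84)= 25951505/42 = 617892.98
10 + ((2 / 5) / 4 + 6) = 161/10 = 16.10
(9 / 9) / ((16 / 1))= 0.06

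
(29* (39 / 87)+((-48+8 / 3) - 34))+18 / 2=-172/3 = -57.33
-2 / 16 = -1/8 = -0.12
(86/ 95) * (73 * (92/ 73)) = 7912/95 = 83.28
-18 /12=-3/2 = -1.50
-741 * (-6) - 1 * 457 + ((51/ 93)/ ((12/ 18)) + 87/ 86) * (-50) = 5195087/1333 = 3897.29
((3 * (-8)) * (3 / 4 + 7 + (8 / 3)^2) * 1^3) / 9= -1070/27 = -39.63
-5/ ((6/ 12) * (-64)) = 5/32 = 0.16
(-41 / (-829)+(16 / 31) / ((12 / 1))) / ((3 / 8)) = 57032/231291 = 0.25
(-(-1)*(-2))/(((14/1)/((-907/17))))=907/119 = 7.62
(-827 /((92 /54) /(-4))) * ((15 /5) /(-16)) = -364.06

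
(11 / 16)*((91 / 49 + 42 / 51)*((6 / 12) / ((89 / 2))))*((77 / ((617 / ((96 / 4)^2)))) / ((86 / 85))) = 3473910/2361259 = 1.47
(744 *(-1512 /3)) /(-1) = 374976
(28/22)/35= 2/55 = 0.04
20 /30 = 2/3 = 0.67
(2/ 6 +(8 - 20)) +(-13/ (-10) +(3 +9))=49/30 = 1.63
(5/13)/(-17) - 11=-2436/221 = -11.02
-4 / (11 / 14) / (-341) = 56/3751 = 0.01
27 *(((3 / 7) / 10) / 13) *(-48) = -1944/455 = -4.27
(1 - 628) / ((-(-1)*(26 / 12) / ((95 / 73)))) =-376.60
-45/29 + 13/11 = -118/319 = -0.37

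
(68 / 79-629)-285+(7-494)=-110611/79 = -1400.14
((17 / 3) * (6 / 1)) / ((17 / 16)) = 32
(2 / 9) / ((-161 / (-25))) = 50/1449 = 0.03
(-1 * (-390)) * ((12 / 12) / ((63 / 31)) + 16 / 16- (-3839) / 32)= 15916225/336 = 47369.72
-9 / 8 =-1.12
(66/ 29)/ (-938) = -33/13601 = 0.00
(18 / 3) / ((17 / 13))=78/17 = 4.59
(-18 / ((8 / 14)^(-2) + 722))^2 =1024/1661521 = 0.00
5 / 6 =0.83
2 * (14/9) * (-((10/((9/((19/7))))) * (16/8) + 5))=-2780/81 = -34.32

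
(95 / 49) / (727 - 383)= 95/16856 = 0.01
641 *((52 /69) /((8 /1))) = 8333/138 = 60.38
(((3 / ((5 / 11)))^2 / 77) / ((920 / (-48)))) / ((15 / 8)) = -1584/100625 = -0.02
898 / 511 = 1.76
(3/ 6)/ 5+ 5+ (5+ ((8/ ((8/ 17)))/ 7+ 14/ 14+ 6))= 1367/70 = 19.53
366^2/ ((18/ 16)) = 119072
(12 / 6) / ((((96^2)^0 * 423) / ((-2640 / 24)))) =-220/423 = -0.52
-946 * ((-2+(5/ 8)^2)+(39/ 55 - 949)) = 143776907/160 = 898605.67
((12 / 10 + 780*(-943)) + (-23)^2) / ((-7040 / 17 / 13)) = 812185829/35200 = 23073.46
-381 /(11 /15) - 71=-6496/11 = -590.55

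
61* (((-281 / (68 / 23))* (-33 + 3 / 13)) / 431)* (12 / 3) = 167947518/95251 = 1763.21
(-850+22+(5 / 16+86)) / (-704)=11867/11264 = 1.05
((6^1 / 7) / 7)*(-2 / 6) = -2/49 = -0.04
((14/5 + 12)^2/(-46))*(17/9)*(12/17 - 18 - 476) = 22960868/5175 = 4436.88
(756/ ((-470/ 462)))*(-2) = 349272/235 = 1486.26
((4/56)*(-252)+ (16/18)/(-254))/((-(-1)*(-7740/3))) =0.01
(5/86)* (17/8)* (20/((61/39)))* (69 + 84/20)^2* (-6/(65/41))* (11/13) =-27107.44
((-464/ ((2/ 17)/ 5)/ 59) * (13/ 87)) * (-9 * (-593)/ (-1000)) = 393159/1475 = 266.55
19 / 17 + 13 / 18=563/306 = 1.84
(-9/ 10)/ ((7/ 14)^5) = -144/5 = -28.80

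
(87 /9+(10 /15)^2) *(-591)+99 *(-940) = -297107/3 = -99035.67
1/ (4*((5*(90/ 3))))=1/600 = 0.00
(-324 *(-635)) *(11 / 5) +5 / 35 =452628.14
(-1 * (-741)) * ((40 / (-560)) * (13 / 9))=-3211/42 = -76.45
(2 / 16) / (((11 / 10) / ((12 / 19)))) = 15/209 = 0.07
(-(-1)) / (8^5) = 1/32768 = 0.00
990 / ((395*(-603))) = -22/5293 = 0.00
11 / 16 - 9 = -133/16 = -8.31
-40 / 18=-20/9 = -2.22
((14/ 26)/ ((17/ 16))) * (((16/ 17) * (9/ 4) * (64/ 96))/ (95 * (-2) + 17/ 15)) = -40320/10643581 = 0.00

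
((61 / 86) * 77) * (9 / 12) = 14091/344 = 40.96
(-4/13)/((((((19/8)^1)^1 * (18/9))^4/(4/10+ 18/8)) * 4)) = -3392/8470865 = 0.00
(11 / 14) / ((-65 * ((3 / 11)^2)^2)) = -161051/73710 = -2.18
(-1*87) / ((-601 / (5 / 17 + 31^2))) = 1421754/10217 = 139.16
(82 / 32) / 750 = 41/12000 = 0.00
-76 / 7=-10.86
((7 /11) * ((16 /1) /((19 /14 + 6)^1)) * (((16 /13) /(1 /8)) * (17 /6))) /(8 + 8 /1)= 106624/44187 = 2.41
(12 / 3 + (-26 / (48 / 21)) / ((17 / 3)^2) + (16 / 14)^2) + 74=8944301/113288 = 78.95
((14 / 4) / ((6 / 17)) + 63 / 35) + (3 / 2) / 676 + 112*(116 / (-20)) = -12936229/20280 = -637.88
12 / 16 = 3/4 = 0.75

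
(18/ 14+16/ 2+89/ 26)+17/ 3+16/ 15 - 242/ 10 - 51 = -152219/2730 = -55.76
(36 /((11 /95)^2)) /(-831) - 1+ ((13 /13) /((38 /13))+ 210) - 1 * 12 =247228583/1273646 = 194.11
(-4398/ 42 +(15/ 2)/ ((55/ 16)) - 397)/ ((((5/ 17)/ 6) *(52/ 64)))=-62773248/5005 = -12542.11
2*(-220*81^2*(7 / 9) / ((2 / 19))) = -21330540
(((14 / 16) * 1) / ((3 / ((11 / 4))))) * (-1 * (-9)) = 7.22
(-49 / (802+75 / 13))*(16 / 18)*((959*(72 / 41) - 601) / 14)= -16164148/3874869 = -4.17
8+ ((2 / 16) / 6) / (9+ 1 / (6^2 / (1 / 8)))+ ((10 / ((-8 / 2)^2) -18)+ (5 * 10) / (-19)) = -4731313/394136 = -12.00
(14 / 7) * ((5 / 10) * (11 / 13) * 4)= 44/13 = 3.38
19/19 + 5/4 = 2.25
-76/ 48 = -19/12 = -1.58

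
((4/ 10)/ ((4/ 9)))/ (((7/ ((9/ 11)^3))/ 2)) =6561/46585 = 0.14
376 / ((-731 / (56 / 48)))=-0.60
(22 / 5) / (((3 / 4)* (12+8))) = 22/75 = 0.29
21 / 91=3/13 = 0.23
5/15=0.33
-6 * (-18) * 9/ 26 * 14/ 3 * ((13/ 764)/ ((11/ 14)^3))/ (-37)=-1555848/9406177 = -0.17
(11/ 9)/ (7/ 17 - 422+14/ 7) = -187/64197 = 0.00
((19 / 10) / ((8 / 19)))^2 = 130321/6400 = 20.36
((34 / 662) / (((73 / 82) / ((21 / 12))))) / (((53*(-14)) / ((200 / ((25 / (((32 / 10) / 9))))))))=-22304/57628755 = 0.00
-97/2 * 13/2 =-1261/4 = -315.25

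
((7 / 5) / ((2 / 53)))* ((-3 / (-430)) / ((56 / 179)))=28461/34400 = 0.83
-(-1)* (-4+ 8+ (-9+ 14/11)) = -41/11 = -3.73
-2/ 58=-1/29 = -0.03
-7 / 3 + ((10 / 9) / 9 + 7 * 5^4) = 354196/81 = 4372.79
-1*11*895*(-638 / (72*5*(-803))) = -57101/2628 = -21.73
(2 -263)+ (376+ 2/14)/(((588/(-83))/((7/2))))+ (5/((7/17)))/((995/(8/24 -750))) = -35570191/78008 = -455.98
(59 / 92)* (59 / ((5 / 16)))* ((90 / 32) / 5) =31329/460 = 68.11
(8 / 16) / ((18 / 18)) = 1/2 = 0.50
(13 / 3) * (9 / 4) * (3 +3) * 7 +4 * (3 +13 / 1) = 947/2 = 473.50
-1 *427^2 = -182329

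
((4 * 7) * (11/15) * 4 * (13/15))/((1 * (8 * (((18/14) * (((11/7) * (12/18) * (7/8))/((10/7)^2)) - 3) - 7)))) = -32032/33921 = -0.94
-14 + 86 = 72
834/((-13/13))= -834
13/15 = 0.87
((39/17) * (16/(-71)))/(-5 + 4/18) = 5616/51901 = 0.11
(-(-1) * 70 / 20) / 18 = 7/36 = 0.19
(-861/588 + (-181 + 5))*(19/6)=-94411/168 = -561.97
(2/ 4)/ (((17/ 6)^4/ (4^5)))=663552/83521 = 7.94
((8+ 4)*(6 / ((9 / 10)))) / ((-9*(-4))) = 20/9 = 2.22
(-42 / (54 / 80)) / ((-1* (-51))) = -1.22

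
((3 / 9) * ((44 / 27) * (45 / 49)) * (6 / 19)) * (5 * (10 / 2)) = 11000/2793 = 3.94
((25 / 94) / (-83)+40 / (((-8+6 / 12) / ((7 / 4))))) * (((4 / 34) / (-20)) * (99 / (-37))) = -7211523/49074580 = -0.15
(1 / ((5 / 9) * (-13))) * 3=-27/65 = -0.42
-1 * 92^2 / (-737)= 8464/737 = 11.48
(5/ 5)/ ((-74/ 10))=-5/37 = -0.14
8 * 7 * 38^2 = 80864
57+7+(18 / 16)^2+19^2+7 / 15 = 426.73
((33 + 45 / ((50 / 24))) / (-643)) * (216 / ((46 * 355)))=-29484/26250475 = 0.00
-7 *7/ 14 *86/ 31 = -301/31 = -9.71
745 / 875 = 0.85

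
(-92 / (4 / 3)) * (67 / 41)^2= -309741/1681 = -184.26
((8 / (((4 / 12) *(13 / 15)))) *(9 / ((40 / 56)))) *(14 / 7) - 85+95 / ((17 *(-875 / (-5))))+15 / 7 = 4757187/7735 = 615.02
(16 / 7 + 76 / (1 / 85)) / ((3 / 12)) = 180944/7 = 25849.14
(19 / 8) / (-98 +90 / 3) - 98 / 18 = -26827/4896 = -5.48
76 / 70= 38/35 = 1.09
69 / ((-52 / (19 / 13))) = -1311/676 = -1.94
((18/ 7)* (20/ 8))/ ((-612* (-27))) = 5/12852 = 0.00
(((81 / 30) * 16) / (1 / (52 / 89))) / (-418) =-5616/93005 = -0.06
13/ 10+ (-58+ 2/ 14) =-3959/70 = -56.56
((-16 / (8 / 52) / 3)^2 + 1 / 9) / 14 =10817/126 = 85.85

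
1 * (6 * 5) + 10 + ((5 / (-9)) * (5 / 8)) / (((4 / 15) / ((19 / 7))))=24505/672 = 36.47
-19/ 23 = -0.83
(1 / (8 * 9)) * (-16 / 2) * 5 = -5/9 = -0.56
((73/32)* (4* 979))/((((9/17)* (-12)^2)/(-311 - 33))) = -52242377/1296 = -40310.48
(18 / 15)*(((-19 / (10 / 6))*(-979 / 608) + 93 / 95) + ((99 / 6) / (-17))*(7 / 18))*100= 2939209/1292 = 2274.93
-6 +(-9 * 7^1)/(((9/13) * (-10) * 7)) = -4.70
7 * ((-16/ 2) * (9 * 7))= -3528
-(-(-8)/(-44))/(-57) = -2/627 = 0.00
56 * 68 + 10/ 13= 49514/13 = 3808.77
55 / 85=11/17 = 0.65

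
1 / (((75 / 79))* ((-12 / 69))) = -1817/300 = -6.06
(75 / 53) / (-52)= -75/2756 = -0.03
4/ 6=2/3 = 0.67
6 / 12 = 1/2 = 0.50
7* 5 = 35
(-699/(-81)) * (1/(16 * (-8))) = -233/3456 = -0.07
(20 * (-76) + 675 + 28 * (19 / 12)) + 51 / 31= -74309/93 = -799.02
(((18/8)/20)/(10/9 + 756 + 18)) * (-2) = -81/279040 = 0.00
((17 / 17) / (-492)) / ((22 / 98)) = -49/5412 = -0.01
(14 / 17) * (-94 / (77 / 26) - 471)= -77422/187 = -414.02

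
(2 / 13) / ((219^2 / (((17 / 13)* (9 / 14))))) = 17/6304207 = 0.00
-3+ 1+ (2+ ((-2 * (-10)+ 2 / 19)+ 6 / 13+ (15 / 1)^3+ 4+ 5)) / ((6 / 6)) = 840928/247 = 3404.57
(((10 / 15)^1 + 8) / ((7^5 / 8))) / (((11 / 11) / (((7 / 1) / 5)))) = 208/36015 = 0.01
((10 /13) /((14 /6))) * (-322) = -1380/13 = -106.15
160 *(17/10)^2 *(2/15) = 4624/75 = 61.65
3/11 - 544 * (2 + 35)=-221405/11 = -20127.73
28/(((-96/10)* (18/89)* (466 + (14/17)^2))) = -180047/5826384 = -0.03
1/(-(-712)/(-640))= -80/89 = -0.90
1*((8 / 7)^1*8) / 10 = 32/35 = 0.91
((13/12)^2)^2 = 28561/20736 = 1.38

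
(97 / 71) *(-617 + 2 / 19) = -1136937/1349 = -842.80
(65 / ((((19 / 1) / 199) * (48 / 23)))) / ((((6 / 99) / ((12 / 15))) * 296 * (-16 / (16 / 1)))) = -14.55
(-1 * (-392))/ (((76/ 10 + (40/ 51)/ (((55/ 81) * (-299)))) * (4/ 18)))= 246576330/1061807 = 232.22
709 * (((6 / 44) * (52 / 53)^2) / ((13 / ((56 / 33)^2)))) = 231236096/11216337 = 20.62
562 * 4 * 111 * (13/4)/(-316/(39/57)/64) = -168680928/1501 = -112379.03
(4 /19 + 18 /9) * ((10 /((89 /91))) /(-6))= -3.77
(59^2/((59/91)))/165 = 5369/165 = 32.54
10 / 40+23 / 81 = 173/324 = 0.53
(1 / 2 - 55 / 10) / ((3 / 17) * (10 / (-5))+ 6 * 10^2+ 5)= -85/10279 = -0.01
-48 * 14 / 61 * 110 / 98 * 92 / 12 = -40480/427 = -94.80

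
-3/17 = -0.18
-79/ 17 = -4.65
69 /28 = 2.46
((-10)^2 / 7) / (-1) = -100/7 = -14.29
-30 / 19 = -1.58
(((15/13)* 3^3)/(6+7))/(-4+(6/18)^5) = -98415/164099 = -0.60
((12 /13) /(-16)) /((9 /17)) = -17/156 = -0.11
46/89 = 0.52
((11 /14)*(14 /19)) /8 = 11/152 = 0.07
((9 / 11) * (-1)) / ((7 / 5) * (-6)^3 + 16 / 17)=765/281864 = 0.00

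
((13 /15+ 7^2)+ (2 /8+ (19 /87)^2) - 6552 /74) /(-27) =1.42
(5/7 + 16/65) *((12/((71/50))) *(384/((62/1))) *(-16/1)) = -161095680/200291 = -804.31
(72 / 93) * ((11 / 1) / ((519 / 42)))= 3696/5363 = 0.69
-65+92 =27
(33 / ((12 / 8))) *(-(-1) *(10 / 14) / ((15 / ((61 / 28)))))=671/294 = 2.28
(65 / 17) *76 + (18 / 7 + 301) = 70705/119 = 594.16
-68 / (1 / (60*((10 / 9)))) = -13600/3 = -4533.33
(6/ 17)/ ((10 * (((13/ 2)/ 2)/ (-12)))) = -144/1105 = -0.13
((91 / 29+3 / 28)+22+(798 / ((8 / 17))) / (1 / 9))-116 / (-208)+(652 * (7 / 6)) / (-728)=121023283/7917 = 15286.51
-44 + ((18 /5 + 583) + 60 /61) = 165793/305 = 543.58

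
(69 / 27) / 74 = 23/666 = 0.03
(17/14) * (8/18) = 34/63 = 0.54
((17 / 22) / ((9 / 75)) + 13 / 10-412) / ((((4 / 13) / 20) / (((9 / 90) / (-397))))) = 867139/131010 = 6.62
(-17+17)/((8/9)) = 0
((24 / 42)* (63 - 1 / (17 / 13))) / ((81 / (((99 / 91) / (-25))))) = -46552/2436525 = -0.02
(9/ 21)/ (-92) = -3/644 = 0.00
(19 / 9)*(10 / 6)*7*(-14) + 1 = -9283/27 = -343.81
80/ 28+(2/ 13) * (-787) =-10758/91 = -118.22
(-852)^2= 725904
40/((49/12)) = 480/49 = 9.80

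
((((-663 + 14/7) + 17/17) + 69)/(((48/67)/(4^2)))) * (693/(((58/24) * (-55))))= 9978444/145 = 68816.86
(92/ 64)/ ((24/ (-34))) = -391/192 = -2.04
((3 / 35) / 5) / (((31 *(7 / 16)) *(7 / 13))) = 624/265825 = 0.00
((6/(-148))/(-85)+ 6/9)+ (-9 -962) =-18310181/18870 = -970.33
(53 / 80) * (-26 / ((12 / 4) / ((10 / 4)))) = -689/48 = -14.35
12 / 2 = 6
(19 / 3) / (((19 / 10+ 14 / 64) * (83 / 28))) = 85120/84411 = 1.01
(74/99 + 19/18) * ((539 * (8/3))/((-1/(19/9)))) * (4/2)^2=-1772624/81 = -21884.25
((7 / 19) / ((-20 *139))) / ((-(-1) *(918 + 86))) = -7/53031280 = 0.00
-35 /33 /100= -7/660 = -0.01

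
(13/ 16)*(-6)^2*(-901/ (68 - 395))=35139/436 = 80.59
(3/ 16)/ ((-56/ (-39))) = 117/896 = 0.13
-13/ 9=-1.44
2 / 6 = 1/3 = 0.33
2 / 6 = 0.33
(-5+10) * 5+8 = 33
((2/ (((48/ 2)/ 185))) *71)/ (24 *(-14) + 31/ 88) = -288970/88611 = -3.26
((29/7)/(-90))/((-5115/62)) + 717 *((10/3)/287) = 2535277/304425 = 8.33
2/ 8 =1/4 = 0.25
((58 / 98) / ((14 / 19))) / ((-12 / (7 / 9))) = -551/10584 = -0.05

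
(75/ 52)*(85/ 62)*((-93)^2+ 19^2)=28719375/1612 = 17815.99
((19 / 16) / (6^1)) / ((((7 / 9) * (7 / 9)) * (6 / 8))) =171/392 = 0.44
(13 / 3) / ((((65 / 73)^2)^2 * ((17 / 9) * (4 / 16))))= 340778892/23343125 = 14.60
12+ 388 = 400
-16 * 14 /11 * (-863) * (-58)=-11212096/11 = -1019281.45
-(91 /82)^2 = -8281/6724 = -1.23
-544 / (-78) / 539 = 272/21021 = 0.01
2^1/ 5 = 2/5 = 0.40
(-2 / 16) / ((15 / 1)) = -1/120 = -0.01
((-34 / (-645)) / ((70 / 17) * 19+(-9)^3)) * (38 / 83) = -21964/592257705 = 0.00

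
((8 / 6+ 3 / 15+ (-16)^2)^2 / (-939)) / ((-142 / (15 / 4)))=14922769/8000280 = 1.87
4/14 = 2/7 = 0.29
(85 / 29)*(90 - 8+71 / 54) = 382415/1566 = 244.20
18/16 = 9/8 = 1.12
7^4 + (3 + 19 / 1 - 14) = 2409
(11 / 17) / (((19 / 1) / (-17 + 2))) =-0.51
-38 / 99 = -0.38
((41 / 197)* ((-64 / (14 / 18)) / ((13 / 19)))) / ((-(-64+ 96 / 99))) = -462726/1165255 = -0.40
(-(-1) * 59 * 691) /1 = 40769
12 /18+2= 2.67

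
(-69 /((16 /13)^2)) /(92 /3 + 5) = -1.28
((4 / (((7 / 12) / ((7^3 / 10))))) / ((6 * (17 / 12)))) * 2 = 4704/85 = 55.34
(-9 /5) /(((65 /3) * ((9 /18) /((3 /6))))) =-27/325 = -0.08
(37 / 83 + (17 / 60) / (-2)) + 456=4544789/9960 = 456.30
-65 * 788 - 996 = -52216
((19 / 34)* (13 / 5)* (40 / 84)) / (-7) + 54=134699/2499 = 53.90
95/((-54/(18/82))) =-95/246 = -0.39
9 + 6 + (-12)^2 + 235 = 394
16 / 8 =2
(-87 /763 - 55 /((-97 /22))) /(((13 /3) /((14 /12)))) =914791/274898 = 3.33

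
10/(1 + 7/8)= 16/3 = 5.33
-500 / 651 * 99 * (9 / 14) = -48.88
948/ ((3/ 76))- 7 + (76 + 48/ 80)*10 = 24775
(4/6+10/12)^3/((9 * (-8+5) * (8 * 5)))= -1/320 = 0.00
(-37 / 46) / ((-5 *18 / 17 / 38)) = 11951/2070 = 5.77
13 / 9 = 1.44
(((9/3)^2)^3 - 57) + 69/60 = 673.15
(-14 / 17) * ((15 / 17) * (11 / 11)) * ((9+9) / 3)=-1260/289 = -4.36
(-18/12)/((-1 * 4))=3/8 = 0.38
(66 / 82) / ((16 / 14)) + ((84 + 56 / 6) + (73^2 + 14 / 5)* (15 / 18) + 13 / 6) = 4466741/984 = 4539.37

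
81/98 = 0.83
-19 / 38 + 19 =37/2 = 18.50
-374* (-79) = 29546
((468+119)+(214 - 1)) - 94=706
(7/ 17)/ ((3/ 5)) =35/51 = 0.69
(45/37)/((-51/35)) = -525/629 = -0.83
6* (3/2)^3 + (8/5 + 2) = 477/20 = 23.85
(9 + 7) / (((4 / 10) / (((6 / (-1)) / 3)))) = -80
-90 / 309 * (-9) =270/103 = 2.62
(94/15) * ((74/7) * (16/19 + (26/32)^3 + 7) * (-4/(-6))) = 377969911/1021440 = 370.04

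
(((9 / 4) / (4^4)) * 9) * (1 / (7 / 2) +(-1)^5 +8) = 4131/7168 = 0.58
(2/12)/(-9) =-1/54 = -0.02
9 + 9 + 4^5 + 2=1044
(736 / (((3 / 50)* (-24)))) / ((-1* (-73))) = -4600/657 = -7.00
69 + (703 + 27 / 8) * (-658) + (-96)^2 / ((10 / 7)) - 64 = -9166771/20 = -458338.55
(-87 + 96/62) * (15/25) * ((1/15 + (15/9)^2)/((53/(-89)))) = 10059136/41075 = 244.90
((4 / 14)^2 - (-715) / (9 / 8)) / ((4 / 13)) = 911027/441 = 2065.82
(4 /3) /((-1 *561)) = -4/1683 = 0.00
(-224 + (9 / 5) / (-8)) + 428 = 8151/40 = 203.78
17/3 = 5.67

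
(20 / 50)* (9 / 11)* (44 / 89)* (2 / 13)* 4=576/5785 = 0.10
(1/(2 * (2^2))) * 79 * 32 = 316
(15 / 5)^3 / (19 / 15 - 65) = -405/956 = -0.42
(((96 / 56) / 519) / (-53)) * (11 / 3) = -44/192549 = 0.00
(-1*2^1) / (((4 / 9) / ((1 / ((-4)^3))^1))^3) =729/8388608 = 0.00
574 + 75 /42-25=550.79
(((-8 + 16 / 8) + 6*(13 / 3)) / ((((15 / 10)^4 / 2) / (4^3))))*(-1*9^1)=-40960/9 = -4551.11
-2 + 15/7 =1/7 = 0.14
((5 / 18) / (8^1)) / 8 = 5/1152 = 0.00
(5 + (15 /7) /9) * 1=110/21 = 5.24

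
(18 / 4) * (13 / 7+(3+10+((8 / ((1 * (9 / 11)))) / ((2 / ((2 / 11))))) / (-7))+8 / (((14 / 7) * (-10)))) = 2257/35 = 64.49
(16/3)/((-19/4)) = -1.12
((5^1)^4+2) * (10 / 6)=1045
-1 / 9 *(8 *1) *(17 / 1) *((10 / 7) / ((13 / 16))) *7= -21760/117 = -185.98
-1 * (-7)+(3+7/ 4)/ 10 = 299/40 = 7.48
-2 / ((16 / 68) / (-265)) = 4505/2 = 2252.50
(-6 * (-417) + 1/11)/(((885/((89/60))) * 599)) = 2449547/349875900 = 0.01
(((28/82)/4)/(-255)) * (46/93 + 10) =-3416/972315 = 0.00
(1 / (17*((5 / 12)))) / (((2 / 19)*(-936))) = -19/13260 = 0.00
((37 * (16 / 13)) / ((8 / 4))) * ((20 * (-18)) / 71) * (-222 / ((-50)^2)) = 1182816/115375 = 10.25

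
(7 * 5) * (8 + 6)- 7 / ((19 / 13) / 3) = 9037/19 = 475.63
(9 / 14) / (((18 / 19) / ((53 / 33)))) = 1007/924 = 1.09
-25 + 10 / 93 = -2315/93 = -24.89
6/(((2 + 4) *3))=0.33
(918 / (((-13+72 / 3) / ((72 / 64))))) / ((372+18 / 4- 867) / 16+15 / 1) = -11016/1837 = -6.00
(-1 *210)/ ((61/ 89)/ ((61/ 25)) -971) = 445/2057 = 0.22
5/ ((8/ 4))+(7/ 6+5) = 8.67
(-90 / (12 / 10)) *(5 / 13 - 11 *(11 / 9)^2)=422450/351 = 1203.56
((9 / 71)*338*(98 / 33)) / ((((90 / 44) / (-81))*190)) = -894348/33725 = -26.52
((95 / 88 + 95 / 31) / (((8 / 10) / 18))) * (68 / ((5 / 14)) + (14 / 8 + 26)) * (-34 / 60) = -503101893/43648 = -11526.34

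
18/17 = 1.06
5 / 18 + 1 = 23/18 = 1.28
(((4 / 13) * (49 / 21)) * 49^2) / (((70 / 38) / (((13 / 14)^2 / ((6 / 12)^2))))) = 48412/15 = 3227.47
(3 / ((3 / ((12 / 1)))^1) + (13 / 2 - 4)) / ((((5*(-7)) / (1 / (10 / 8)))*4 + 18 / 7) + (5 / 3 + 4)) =-0.09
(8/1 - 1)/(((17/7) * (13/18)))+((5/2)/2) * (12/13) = 5.14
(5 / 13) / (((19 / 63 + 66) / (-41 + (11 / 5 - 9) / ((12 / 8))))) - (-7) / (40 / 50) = 1843163/217204 = 8.49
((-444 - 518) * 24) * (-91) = 2101008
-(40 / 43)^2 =-1600/1849 = -0.87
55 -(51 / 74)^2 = 298579/5476 = 54.53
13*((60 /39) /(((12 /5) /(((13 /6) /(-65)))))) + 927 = 16681/18 = 926.72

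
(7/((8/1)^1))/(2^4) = 7/128 = 0.05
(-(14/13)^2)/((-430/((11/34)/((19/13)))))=539/902785 = 0.00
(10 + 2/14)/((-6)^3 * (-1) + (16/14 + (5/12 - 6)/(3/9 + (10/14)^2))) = 35216/730939 = 0.05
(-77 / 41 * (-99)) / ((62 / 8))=30492/1271 = 23.99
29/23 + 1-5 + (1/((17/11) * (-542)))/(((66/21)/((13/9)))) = -10450769/3814596 = -2.74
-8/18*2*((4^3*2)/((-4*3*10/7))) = 896/135 = 6.64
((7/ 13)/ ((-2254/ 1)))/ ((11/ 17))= -17/46046 = 0.00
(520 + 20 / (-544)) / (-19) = -70715/2584 = -27.37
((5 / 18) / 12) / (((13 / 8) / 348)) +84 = 10408/117 = 88.96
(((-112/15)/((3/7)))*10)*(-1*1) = 174.22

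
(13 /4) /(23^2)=13/2116 = 0.01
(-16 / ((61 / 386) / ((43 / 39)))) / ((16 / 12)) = -66392/793 = -83.72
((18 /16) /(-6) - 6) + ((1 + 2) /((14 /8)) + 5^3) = 13499/112 = 120.53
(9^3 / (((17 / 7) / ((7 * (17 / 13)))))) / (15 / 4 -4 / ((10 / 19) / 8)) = -102060/2119 = -48.16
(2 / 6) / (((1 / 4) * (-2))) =-2/3 = -0.67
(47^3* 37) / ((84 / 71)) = 272743021/84 = 3246940.73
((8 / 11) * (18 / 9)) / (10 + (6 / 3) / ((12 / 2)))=48/341 = 0.14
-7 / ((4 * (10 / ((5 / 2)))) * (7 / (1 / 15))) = -1/240 = 0.00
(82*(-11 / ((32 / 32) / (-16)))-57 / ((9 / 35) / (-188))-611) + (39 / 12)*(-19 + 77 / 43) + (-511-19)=7083184/129 = 54908.40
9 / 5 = 1.80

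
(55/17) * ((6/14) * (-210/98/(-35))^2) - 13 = -3712862/285719 = -12.99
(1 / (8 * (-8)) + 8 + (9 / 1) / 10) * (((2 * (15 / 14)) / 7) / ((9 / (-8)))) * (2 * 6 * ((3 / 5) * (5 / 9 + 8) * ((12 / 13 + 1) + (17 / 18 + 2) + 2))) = -50255711/49140 = -1022.70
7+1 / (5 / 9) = 44/5 = 8.80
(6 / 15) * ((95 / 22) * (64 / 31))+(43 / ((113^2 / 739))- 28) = -21.95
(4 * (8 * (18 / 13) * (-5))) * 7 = -20160/13 = -1550.77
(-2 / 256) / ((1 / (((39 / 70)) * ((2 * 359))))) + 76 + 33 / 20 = 333871/4480 = 74.52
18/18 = 1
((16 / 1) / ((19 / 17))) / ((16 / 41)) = 697/19 = 36.68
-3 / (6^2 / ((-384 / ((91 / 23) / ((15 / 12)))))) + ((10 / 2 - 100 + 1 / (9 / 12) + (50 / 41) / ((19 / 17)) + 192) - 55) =11597660/212667 = 54.53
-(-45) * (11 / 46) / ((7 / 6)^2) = 8910/1127 = 7.91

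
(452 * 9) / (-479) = -4068/479 = -8.49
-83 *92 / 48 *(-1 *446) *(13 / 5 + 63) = 69815948/15 = 4654396.53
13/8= 1.62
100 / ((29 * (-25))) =-4/29 = -0.14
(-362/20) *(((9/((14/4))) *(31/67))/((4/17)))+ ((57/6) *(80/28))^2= 42364619/65660 = 645.21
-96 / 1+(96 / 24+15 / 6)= -179/2 = -89.50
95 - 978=-883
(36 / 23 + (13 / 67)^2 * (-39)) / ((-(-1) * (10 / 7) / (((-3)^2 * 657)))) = 414365301/1032470 = 401.33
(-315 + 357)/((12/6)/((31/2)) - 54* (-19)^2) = -93/43165 = 0.00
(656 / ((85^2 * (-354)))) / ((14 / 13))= -2132/8951775 = 0.00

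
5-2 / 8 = 19/4 = 4.75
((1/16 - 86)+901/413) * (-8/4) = 553459/3304 = 167.51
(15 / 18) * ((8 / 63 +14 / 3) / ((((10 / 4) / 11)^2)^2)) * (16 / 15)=565962496/354375 = 1597.07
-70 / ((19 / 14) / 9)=-8820/19 = -464.21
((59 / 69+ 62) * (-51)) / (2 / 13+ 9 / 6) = -1916954/989 = -1938.28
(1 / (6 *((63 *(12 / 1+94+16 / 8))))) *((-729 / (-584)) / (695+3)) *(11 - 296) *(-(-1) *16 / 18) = -95/8560272 = 0.00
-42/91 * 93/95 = -558/1235 = -0.45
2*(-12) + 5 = -19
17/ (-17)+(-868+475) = -394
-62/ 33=-1.88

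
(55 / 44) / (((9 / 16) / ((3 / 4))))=5/3 = 1.67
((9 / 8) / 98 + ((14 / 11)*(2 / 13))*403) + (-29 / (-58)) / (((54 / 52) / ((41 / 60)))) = 276796603/3492720 = 79.25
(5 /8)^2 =25/64 = 0.39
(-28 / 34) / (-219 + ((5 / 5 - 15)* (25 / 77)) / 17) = 154/41003 = 0.00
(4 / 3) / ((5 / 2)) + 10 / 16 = 139/120 = 1.16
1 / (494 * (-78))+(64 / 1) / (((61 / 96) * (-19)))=-12460093/2350452 = -5.30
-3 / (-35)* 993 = 2979/35 = 85.11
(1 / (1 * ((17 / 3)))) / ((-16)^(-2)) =768/17 = 45.18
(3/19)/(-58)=-3/1102 = 0.00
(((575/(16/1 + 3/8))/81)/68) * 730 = 839500/180387 = 4.65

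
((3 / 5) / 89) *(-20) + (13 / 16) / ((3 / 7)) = 7523/4272 = 1.76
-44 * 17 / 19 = -748/19 = -39.37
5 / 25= 1/5 = 0.20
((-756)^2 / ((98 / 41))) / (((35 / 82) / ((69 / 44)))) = 338223924/385 = 878503.70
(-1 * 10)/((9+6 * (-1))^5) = -10/243 = -0.04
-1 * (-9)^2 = -81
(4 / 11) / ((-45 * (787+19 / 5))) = -2/195723 = 0.00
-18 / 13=-1.38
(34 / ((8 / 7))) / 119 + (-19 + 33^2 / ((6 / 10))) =7185/4 = 1796.25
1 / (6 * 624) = 1/3744 = 0.00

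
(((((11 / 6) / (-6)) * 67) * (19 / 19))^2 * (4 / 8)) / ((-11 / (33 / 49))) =-543169/42336 = -12.83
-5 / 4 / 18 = -5/72 = -0.07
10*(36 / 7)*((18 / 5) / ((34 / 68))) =2592/7 = 370.29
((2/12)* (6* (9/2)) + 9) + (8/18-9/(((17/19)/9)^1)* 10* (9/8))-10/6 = -615781/612 = -1006.18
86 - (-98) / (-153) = 13060/153 = 85.36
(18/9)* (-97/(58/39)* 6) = -22698/29 = -782.69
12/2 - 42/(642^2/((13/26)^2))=1648649/274776 = 6.00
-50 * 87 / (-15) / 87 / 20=0.17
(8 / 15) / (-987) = -8/14805 = 0.00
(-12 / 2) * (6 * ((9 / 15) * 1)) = -108/5 = -21.60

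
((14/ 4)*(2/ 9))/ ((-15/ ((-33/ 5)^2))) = -2.26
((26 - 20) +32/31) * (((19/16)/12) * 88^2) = 501182/93 = 5389.05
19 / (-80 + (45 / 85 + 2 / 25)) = -8075/33741 = -0.24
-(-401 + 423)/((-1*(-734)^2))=11/269378 = 0.00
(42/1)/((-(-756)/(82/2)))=41/18 = 2.28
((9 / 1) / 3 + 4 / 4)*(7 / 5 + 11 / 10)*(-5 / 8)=-25/4 = -6.25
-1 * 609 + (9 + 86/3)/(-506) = -924575/1518 = -609.07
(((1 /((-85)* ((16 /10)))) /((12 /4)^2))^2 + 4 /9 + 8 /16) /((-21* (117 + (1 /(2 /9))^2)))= -202135/616873968 = 0.00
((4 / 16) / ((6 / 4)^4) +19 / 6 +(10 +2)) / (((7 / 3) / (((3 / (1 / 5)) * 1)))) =12325/126 = 97.82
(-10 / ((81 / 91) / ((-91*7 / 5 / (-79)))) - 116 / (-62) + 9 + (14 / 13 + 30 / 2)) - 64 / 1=-142271270/2578797 = -55.17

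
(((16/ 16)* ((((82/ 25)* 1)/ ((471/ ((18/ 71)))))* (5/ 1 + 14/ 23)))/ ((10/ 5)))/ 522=1763/185876225 = 0.00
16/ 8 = 2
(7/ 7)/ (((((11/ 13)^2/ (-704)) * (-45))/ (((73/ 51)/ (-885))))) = -789568/22341825 = -0.04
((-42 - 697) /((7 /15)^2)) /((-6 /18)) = 498825/49 = 10180.10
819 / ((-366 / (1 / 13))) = -21/122 = -0.17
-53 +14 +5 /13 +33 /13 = -469/13 = -36.08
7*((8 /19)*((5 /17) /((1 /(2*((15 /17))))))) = 8400/5491 = 1.53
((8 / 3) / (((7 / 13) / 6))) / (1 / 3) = 624/7 = 89.14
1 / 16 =0.06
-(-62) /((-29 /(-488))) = 30256/29 = 1043.31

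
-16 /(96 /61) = -61/6 = -10.17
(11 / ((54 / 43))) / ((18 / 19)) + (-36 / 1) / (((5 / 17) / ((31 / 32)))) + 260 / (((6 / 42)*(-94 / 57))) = -554122313/456840 = -1212.95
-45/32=-1.41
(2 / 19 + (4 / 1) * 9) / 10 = 343/95 = 3.61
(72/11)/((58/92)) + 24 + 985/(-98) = 760649/31262 = 24.33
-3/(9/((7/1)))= -7/3 = -2.33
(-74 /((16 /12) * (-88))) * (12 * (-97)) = -32301/44 = -734.11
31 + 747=778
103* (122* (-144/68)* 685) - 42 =-309878274/17 = -18228133.76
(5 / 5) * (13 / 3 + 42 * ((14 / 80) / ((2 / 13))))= 6253/120 = 52.11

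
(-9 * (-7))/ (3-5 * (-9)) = 21/16 = 1.31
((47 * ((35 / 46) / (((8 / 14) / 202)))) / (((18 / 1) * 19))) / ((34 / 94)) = 54661705/534888 = 102.19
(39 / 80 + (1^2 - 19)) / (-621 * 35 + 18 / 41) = 19147/23763120 = 0.00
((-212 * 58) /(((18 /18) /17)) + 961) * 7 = -1456497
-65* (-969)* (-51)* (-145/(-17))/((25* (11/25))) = -27398475/11 = -2490770.45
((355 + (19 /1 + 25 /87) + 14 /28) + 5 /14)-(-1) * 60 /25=1149623/3045 = 377.54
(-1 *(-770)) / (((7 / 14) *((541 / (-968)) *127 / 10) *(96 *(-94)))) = 232925/9687687 = 0.02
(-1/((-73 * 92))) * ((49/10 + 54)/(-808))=-589/54265280 = 0.00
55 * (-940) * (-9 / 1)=465300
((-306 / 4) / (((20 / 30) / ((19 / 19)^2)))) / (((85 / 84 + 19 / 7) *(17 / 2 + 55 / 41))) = -263466/84197 = -3.13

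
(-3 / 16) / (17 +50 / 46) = -69/6656 = -0.01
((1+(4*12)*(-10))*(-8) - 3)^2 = 14661241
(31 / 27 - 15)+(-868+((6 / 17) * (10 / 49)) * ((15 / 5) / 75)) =-99168326/112455 = -881.85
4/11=0.36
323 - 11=312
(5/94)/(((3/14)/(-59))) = -2065/141 = -14.65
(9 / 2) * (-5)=-45/2 = -22.50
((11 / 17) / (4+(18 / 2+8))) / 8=11/2856 = 0.00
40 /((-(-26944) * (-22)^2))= 5/1630112 = 0.00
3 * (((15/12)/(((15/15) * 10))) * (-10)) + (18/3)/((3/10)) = 65/4 = 16.25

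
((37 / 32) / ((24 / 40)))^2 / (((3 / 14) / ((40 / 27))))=25.67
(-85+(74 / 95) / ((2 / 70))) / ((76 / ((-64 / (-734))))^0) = -1097/19 = -57.74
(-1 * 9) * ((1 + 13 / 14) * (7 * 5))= -607.50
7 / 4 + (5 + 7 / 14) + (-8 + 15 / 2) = 27/4 = 6.75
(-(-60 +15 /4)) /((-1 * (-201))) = 75/268 = 0.28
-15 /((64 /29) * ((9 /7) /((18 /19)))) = -3045/608 = -5.01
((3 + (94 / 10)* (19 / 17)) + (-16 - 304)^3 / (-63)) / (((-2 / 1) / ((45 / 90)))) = -696338081/5355 = -130035.12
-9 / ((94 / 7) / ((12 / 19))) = -378/893 = -0.42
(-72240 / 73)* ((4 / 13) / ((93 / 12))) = -1155840/29419 = -39.29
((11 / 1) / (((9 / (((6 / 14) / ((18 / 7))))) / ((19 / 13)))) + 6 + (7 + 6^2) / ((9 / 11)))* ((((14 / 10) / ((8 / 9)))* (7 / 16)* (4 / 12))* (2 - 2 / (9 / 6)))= 9.01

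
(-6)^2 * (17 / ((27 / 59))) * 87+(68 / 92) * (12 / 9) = 8028080/69 = 116348.99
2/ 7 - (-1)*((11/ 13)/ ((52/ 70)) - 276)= -649645/2366 = -274.58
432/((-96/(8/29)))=-36/29 = -1.24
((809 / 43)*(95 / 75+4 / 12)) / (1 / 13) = 84136/215 = 391.33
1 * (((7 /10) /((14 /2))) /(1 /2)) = 1/5 = 0.20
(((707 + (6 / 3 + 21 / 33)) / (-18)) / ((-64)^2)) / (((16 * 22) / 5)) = -6505/47579136 = 0.00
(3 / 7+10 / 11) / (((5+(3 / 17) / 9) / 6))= 15759/9856 = 1.60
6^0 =1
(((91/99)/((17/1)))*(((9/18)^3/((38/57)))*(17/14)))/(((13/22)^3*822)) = 121/1667016 = 0.00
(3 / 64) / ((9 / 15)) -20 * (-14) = 17925/64 = 280.08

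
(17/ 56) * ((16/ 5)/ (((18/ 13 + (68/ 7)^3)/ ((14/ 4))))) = 75803/20468950 = 0.00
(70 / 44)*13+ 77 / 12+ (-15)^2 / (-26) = 31651/1716 = 18.44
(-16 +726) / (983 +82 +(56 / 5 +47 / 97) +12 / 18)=516525/783773 = 0.66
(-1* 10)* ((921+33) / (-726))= 1590/121 = 13.14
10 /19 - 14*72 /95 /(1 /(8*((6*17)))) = -822478/95 = -8657.66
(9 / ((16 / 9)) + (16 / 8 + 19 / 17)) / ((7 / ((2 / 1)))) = 2225/952 = 2.34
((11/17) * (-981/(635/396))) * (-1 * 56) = 239301216/10795 = 22167.78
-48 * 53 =-2544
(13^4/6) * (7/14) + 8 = 28657/12 = 2388.08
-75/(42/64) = -800/7 = -114.29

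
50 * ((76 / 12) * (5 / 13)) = 4750/39 = 121.79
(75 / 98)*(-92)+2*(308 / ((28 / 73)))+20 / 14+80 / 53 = 3995562/2597 = 1538.53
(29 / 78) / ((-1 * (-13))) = 0.03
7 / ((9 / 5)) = 35/9 = 3.89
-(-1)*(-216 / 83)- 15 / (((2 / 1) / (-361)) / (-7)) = -3146547/166 = -18955.10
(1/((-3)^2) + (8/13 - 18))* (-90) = 20210/13 = 1554.62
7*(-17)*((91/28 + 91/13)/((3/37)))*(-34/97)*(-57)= -300561.49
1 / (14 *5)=1/70 = 0.01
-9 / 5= -1.80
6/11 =0.55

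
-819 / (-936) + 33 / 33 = 15/8 = 1.88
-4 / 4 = -1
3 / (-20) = -3/20 = -0.15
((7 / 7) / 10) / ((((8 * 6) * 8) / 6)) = 1/640 = 0.00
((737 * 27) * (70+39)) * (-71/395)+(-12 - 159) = -154065906/395 = -390040.27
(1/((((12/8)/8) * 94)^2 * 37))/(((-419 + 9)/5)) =-32/30159477 = 0.00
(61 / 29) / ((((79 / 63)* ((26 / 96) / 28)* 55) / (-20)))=-20659968/327613 = -63.06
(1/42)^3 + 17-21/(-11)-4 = 12150443/814968 = 14.91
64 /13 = 4.92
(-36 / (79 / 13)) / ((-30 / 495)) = 7722/79 = 97.75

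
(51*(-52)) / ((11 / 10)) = -26520/11 = -2410.91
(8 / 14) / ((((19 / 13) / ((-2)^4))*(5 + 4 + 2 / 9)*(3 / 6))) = 14976/11039 = 1.36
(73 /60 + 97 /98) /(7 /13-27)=-84331/1011360 = -0.08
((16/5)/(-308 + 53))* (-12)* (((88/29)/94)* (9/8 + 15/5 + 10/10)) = 14432/579275 = 0.02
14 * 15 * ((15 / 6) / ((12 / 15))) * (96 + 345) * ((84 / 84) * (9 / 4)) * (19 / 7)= 28279125/16 = 1767445.31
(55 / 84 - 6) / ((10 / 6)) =-449/140 = -3.21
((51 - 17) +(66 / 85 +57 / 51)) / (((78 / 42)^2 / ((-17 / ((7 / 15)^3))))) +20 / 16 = -8231785/4732 = -1739.60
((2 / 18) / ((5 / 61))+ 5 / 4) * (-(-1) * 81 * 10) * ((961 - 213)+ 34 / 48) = 25282383/16 = 1580148.94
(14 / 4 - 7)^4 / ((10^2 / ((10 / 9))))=2401/1440 = 1.67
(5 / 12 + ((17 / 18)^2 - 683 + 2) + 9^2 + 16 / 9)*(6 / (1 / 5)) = -483500/27 = -17907.41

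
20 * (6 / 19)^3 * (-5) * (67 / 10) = -144720/6859 = -21.10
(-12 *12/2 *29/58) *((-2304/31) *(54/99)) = 497664/341 = 1459.43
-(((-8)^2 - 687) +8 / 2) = 619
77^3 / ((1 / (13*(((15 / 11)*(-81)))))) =-655539885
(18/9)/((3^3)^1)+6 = 164/27 = 6.07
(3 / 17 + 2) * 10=370/17 = 21.76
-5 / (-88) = 5/88 = 0.06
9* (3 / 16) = 27/16 = 1.69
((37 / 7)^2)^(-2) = 2401/1874161 = 0.00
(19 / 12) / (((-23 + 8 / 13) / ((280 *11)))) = -190190/873 = -217.86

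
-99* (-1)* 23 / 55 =207/5 = 41.40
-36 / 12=-3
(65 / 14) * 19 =1235/14 = 88.21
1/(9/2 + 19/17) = 34/191 = 0.18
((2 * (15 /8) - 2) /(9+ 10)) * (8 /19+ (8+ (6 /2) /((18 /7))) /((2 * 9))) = 13363/155952 = 0.09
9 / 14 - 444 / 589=-0.11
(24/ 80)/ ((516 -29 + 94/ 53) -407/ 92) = 7314/11808445 = 0.00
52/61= 0.85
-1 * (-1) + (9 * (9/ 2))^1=83/2 = 41.50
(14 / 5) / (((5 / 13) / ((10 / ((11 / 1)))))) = 364/55 = 6.62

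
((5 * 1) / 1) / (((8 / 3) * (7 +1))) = 15/64 = 0.23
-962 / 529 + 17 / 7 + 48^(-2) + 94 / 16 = 55332247/8531712 = 6.49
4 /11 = 0.36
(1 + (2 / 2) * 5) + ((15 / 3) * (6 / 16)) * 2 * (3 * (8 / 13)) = 168/13 = 12.92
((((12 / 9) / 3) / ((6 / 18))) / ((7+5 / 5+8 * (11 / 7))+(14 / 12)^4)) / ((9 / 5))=6720/203431 = 0.03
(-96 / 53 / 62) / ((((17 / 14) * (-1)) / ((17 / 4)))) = 168/1643 = 0.10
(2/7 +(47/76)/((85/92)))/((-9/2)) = -7198/33915 = -0.21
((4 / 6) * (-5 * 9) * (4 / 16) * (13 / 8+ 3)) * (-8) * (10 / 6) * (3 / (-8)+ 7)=49025/16 = 3064.06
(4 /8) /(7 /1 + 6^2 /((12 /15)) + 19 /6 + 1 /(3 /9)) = 3/349 = 0.01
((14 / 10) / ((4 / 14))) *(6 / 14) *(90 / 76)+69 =5433/76 = 71.49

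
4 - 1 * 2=2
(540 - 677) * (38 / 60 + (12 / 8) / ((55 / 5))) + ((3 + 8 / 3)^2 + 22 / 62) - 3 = -1165952/15345 = -75.98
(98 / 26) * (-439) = -21511/13 = -1654.69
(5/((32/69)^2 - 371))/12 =-7935/7061228 = 0.00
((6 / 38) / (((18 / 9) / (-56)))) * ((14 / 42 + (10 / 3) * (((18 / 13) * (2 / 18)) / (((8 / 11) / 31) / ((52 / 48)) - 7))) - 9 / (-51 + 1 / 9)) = -51973250/26919637 = -1.93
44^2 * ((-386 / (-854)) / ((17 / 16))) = 5978368/7259 = 823.58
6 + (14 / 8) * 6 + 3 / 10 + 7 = 119/5 = 23.80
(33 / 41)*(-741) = -24453/41 = -596.41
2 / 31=0.06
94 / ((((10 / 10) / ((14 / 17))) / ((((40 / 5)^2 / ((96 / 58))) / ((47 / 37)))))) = 120176/51 = 2356.39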